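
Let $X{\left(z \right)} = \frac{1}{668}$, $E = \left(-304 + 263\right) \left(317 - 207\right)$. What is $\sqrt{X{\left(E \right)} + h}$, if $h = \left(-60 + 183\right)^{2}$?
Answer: $\frac{\sqrt{1687730891}}{334} \approx 123.0$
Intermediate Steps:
$E = -4510$ ($E = \left(-41\right) 110 = -4510$)
$h = 15129$ ($h = 123^{2} = 15129$)
$X{\left(z \right)} = \frac{1}{668}$
$\sqrt{X{\left(E \right)} + h} = \sqrt{\frac{1}{668} + 15129} = \sqrt{\frac{10106173}{668}} = \frac{\sqrt{1687730891}}{334}$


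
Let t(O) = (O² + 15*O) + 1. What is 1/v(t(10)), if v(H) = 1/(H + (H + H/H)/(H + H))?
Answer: 63127/251 ≈ 251.50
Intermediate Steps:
t(O) = 1 + O² + 15*O
v(H) = 1/(H + (1 + H)/(2*H)) (v(H) = 1/(H + (H + 1)/((2*H))) = 1/(H + (1 + H)*(1/(2*H))) = 1/(H + (1 + H)/(2*H)))
1/v(t(10)) = 1/(2*(1 + 10² + 15*10)/(1 + (1 + 10² + 15*10) + 2*(1 + 10² + 15*10)²)) = 1/(2*(1 + 100 + 150)/(1 + (1 + 100 + 150) + 2*(1 + 100 + 150)²)) = 1/(2*251/(1 + 251 + 2*251²)) = 1/(2*251/(1 + 251 + 2*63001)) = 1/(2*251/(1 + 251 + 126002)) = 1/(2*251/126254) = 1/(2*251*(1/126254)) = 1/(251/63127) = 63127/251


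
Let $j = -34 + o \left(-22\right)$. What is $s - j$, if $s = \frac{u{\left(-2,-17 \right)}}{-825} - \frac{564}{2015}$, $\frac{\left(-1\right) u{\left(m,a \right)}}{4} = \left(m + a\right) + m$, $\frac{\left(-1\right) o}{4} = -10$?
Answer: $\frac{101251746}{110825} \approx 913.62$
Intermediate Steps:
$o = 40$ ($o = \left(-4\right) \left(-10\right) = 40$)
$u{\left(m,a \right)} = - 8 m - 4 a$ ($u{\left(m,a \right)} = - 4 \left(\left(m + a\right) + m\right) = - 4 \left(\left(a + m\right) + m\right) = - 4 \left(a + 2 m\right) = - 8 m - 4 a$)
$j = -914$ ($j = -34 + 40 \left(-22\right) = -34 - 880 = -914$)
$s = - \frac{42304}{110825}$ ($s = \frac{\left(-8\right) \left(-2\right) - -68}{-825} - \frac{564}{2015} = \left(16 + 68\right) \left(- \frac{1}{825}\right) - \frac{564}{2015} = 84 \left(- \frac{1}{825}\right) - \frac{564}{2015} = - \frac{28}{275} - \frac{564}{2015} = - \frac{42304}{110825} \approx -0.38172$)
$s - j = - \frac{42304}{110825} - -914 = - \frac{42304}{110825} + 914 = \frac{101251746}{110825}$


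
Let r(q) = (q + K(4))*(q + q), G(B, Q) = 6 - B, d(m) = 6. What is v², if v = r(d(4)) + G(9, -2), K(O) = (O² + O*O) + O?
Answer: 251001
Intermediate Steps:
K(O) = O + 2*O² (K(O) = (O² + O²) + O = 2*O² + O = O + 2*O²)
r(q) = 2*q*(36 + q) (r(q) = (q + 4*(1 + 2*4))*(q + q) = (q + 4*(1 + 8))*(2*q) = (q + 4*9)*(2*q) = (q + 36)*(2*q) = (36 + q)*(2*q) = 2*q*(36 + q))
v = 501 (v = 2*6*(36 + 6) + (6 - 1*9) = 2*6*42 + (6 - 9) = 504 - 3 = 501)
v² = 501² = 251001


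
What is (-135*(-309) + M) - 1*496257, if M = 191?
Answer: -454351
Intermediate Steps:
(-135*(-309) + M) - 1*496257 = (-135*(-309) + 191) - 1*496257 = (41715 + 191) - 496257 = 41906 - 496257 = -454351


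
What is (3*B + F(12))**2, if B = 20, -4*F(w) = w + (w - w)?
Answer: 3249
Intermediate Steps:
F(w) = -w/4 (F(w) = -(w + (w - w))/4 = -(w + 0)/4 = -w/4)
(3*B + F(12))**2 = (3*20 - 1/4*12)**2 = (60 - 3)**2 = 57**2 = 3249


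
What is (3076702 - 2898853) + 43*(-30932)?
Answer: -1152227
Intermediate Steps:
(3076702 - 2898853) + 43*(-30932) = 177849 - 1330076 = -1152227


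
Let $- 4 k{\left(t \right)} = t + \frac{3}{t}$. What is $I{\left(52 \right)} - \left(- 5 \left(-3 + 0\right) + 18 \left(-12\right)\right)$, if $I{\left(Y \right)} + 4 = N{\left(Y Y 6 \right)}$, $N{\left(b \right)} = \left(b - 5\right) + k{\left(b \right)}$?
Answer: $\frac{267371519}{21632} \approx 12360.0$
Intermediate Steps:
$k{\left(t \right)} = - \frac{3}{4 t} - \frac{t}{4}$ ($k{\left(t \right)} = - \frac{t + \frac{3}{t}}{4} = - \frac{3}{4 t} - \frac{t}{4}$)
$N{\left(b \right)} = -5 + b + \frac{-3 - b^{2}}{4 b}$ ($N{\left(b \right)} = \left(b - 5\right) + \frac{-3 - b^{2}}{4 b} = \left(-5 + b\right) + \frac{-3 - b^{2}}{4 b} = -5 + b + \frac{-3 - b^{2}}{4 b}$)
$I{\left(Y \right)} = -9 - \frac{1}{8 Y^{2}} + \frac{9 Y^{2}}{2}$ ($I{\left(Y \right)} = -4 - \left(5 + \frac{3 \frac{1}{6 Y^{2}}}{4} - \frac{3}{4} Y Y 6\right) = -4 - \left(5 + \frac{3 \frac{1}{6 Y^{2}}}{4} - \frac{3}{4} Y^{2} \cdot 6\right) = -4 - \left(5 + \frac{3 \frac{1}{6 Y^{2}}}{4} - \frac{9 Y^{2}}{2}\right) = -4 - \left(5 - \frac{9 Y^{2}}{2} + \frac{3}{4} \cdot \frac{1}{6} \frac{1}{Y^{2}}\right) = -4 - \left(5 - \frac{9 Y^{2}}{2} + \frac{1}{8 Y^{2}}\right) = -9 - \frac{1}{8 Y^{2}} + \frac{9 Y^{2}}{2}$)
$I{\left(52 \right)} - \left(- 5 \left(-3 + 0\right) + 18 \left(-12\right)\right) = \left(-9 - \frac{1}{8 \cdot 2704} + \frac{9 \cdot 52^{2}}{2}\right) - \left(- 5 \left(-3 + 0\right) + 18 \left(-12\right)\right) = \left(-9 - \frac{1}{21632} + \frac{9}{2} \cdot 2704\right) - \left(\left(-5\right) \left(-3\right) - 216\right) = \left(-9 - \frac{1}{21632} + 12168\right) - \left(15 - 216\right) = \frac{263023487}{21632} - -201 = \frac{263023487}{21632} + 201 = \frac{267371519}{21632}$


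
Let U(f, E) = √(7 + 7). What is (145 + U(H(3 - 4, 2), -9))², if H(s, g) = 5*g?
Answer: (145 + √14)² ≈ 22124.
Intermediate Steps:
U(f, E) = √14
(145 + U(H(3 - 4, 2), -9))² = (145 + √14)²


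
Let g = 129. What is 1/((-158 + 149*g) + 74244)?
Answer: 1/93307 ≈ 1.0717e-5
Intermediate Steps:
1/((-158 + 149*g) + 74244) = 1/((-158 + 149*129) + 74244) = 1/((-158 + 19221) + 74244) = 1/(19063 + 74244) = 1/93307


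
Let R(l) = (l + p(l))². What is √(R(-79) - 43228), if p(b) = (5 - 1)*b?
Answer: 3*√12533 ≈ 335.85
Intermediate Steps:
p(b) = 4*b
R(l) = 25*l² (R(l) = (l + 4*l)² = (5*l)² = 25*l²)
√(R(-79) - 43228) = √(25*(-79)² - 43228) = √(25*6241 - 43228) = √(156025 - 43228) = √112797 = 3*√12533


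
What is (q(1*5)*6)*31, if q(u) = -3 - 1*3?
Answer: -1116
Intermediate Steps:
q(u) = -6 (q(u) = -3 - 3 = -6)
(q(1*5)*6)*31 = -6*6*31 = -36*31 = -1116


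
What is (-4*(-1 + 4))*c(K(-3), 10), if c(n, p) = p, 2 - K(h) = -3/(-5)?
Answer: -120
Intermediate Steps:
K(h) = 7/5 (K(h) = 2 - (-3)/(-5) = 2 - (-3)*(-1)/5 = 2 - 1*3/5 = 2 - 3/5 = 7/5)
(-4*(-1 + 4))*c(K(-3), 10) = -4*(-1 + 4)*10 = -4*3*10 = -12*10 = -120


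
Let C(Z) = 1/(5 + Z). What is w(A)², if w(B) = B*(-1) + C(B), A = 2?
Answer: 169/49 ≈ 3.4490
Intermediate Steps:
w(B) = 1/(5 + B) - B (w(B) = B*(-1) + 1/(5 + B) = -B + 1/(5 + B) = 1/(5 + B) - B)
w(A)² = ((1 - 1*2*(5 + 2))/(5 + 2))² = ((1 - 1*2*7)/7)² = ((1 - 14)/7)² = ((⅐)*(-13))² = (-13/7)² = 169/49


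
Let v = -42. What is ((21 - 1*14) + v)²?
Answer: 1225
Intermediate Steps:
((21 - 1*14) + v)² = ((21 - 1*14) - 42)² = ((21 - 14) - 42)² = (7 - 42)² = (-35)² = 1225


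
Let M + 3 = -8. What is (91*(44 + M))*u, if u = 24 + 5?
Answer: 87087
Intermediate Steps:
u = 29
M = -11 (M = -3 - 8 = -11)
(91*(44 + M))*u = (91*(44 - 11))*29 = (91*33)*29 = 3003*29 = 87087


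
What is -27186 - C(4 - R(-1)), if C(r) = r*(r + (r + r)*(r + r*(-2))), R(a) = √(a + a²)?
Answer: -27074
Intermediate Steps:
C(r) = r*(r - 2*r²) (C(r) = r*(r + (2*r)*(r - 2*r)) = r*(r + (2*r)*(-r)) = r*(r - 2*r²))
-27186 - C(4 - R(-1)) = -27186 - (4 - √(-(1 - 1)))²*(1 - 2*(4 - √(-(1 - 1)))) = -27186 - (4 - √(-1*0))²*(1 - 2*(4 - √(-1*0))) = -27186 - (4 - √0)²*(1 - 2*(4 - √0)) = -27186 - (4 - 1*0)²*(1 - 2*(4 - 1*0)) = -27186 - (4 + 0)²*(1 - 2*(4 + 0)) = -27186 - 4²*(1 - 2*4) = -27186 - 16*(1 - 8) = -27186 - 16*(-7) = -27186 - 1*(-112) = -27186 + 112 = -27074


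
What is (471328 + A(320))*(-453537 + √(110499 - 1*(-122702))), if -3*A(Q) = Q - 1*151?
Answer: -213739137885 + 1413815*√233201/3 ≈ -2.1351e+11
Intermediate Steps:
A(Q) = 151/3 - Q/3 (A(Q) = -(Q - 1*151)/3 = -(Q - 151)/3 = -(-151 + Q)/3 = 151/3 - Q/3)
(471328 + A(320))*(-453537 + √(110499 - 1*(-122702))) = (471328 + (151/3 - ⅓*320))*(-453537 + √(110499 - 1*(-122702))) = (471328 + (151/3 - 320/3))*(-453537 + √(110499 + 122702)) = (471328 - 169/3)*(-453537 + √233201) = 1413815*(-453537 + √233201)/3 = -213739137885 + 1413815*√233201/3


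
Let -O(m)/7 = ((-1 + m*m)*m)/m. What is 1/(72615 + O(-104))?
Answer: -1/3090 ≈ -0.00032362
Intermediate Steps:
O(m) = 7 - 7*m² (O(m) = -7*(-1 + m*m)*m/m = -7*(-1 + m²)*m/m = -7*m*(-1 + m²)/m = -7*(-1 + m²) = 7 - 7*m²)
1/(72615 + O(-104)) = 1/(72615 + (7 - 7*(-104)²)) = 1/(72615 + (7 - 7*10816)) = 1/(72615 + (7 - 75712)) = 1/(72615 - 75705) = 1/(-3090) = -1/3090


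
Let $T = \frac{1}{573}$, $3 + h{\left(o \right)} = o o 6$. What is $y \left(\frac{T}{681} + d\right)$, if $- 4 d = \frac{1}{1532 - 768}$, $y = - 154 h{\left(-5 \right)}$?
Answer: $\frac{7647871}{1040568} \approx 7.3497$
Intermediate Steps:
$h{\left(o \right)} = -3 + 6 o^{2}$ ($h{\left(o \right)} = -3 + o o 6 = -3 + o^{2} \cdot 6 = -3 + 6 o^{2}$)
$y = -22638$ ($y = - 154 \left(-3 + 6 \left(-5\right)^{2}\right) = - 154 \left(-3 + 6 \cdot 25\right) = - 154 \left(-3 + 150\right) = \left(-154\right) 147 = -22638$)
$d = - \frac{1}{3056}$ ($d = - \frac{1}{4 \left(1532 - 768\right)} = - \frac{1}{4 \cdot 764} = \left(- \frac{1}{4}\right) \frac{1}{764} = - \frac{1}{3056} \approx -0.00032723$)
$T = \frac{1}{573} \approx 0.0017452$
$y \left(\frac{T}{681} + d\right) = - 22638 \left(\frac{1}{573 \cdot 681} - \frac{1}{3056}\right) = - 22638 \left(\frac{1}{573} \cdot \frac{1}{681} - \frac{1}{3056}\right) = - 22638 \left(\frac{1}{390213} - \frac{1}{3056}\right) = \left(-22638\right) \left(- \frac{2027}{6243408}\right) = \frac{7647871}{1040568}$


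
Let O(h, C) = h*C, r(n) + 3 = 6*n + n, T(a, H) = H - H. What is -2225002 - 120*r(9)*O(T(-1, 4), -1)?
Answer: -2225002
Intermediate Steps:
T(a, H) = 0
r(n) = -3 + 7*n (r(n) = -3 + (6*n + n) = -3 + 7*n)
O(h, C) = C*h
-2225002 - 120*r(9)*O(T(-1, 4), -1) = -2225002 - 120*(-3 + 7*9)*(-1*0) = -2225002 - 120*(-3 + 63)*0 = -2225002 - 120*60*0 = -2225002 - 7200*0 = -2225002 - 1*0 = -2225002 + 0 = -2225002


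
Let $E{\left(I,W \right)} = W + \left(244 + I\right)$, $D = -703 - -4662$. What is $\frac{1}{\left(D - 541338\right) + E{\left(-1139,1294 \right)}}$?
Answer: $- \frac{1}{536980} \approx -1.8623 \cdot 10^{-6}$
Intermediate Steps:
$D = 3959$ ($D = -703 + 4662 = 3959$)
$E{\left(I,W \right)} = 244 + I + W$
$\frac{1}{\left(D - 541338\right) + E{\left(-1139,1294 \right)}} = \frac{1}{\left(3959 - 541338\right) + \left(244 - 1139 + 1294\right)} = \frac{1}{-537379 + 399} = \frac{1}{-536980} = - \frac{1}{536980}$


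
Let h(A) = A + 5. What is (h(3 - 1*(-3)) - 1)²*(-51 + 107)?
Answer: 5600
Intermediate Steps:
h(A) = 5 + A
(h(3 - 1*(-3)) - 1)²*(-51 + 107) = ((5 + (3 - 1*(-3))) - 1)²*(-51 + 107) = ((5 + (3 + 3)) - 1)²*56 = ((5 + 6) - 1)²*56 = (11 - 1)²*56 = 10²*56 = 100*56 = 5600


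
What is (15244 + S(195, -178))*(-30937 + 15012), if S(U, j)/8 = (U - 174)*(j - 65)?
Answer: 407361500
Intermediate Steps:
S(U, j) = 8*(-174 + U)*(-65 + j) (S(U, j) = 8*((U - 174)*(j - 65)) = 8*((-174 + U)*(-65 + j)) = 8*(-174 + U)*(-65 + j))
(15244 + S(195, -178))*(-30937 + 15012) = (15244 + (90480 - 1392*(-178) - 520*195 + 8*195*(-178)))*(-30937 + 15012) = (15244 + (90480 + 247776 - 101400 - 277680))*(-15925) = (15244 - 40824)*(-15925) = -25580*(-15925) = 407361500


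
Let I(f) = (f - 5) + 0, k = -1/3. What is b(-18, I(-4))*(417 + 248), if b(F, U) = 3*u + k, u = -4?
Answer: -24605/3 ≈ -8201.7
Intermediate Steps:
k = -1/3 (k = -1*1/3 = -1/3 ≈ -0.33333)
I(f) = -5 + f (I(f) = (-5 + f) + 0 = -5 + f)
b(F, U) = -37/3 (b(F, U) = 3*(-4) - 1/3 = -12 - 1/3 = -37/3)
b(-18, I(-4))*(417 + 248) = -37*(417 + 248)/3 = -37/3*665 = -24605/3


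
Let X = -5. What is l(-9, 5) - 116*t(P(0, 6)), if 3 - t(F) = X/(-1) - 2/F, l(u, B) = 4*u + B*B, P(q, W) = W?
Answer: 547/3 ≈ 182.33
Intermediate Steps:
l(u, B) = B² + 4*u (l(u, B) = 4*u + B² = B² + 4*u)
t(F) = -2 + 2/F (t(F) = 3 - (-5/(-1) - 2/F) = 3 - (-5*(-1) - 2/F) = 3 - (5 - 2/F) = 3 + (-5 + 2/F) = -2 + 2/F)
l(-9, 5) - 116*t(P(0, 6)) = (5² + 4*(-9)) - 116*(-2 + 2/6) = (25 - 36) - 116*(-2 + 2*(⅙)) = -11 - 116*(-2 + ⅓) = -11 - 116*(-5/3) = -11 + 580/3 = 547/3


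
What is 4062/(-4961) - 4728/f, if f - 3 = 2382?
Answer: -11047826/3943995 ≈ -2.8012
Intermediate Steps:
f = 2385 (f = 3 + 2382 = 2385)
4062/(-4961) - 4728/f = 4062/(-4961) - 4728/2385 = 4062*(-1/4961) - 4728*1/2385 = -4062/4961 - 1576/795 = -11047826/3943995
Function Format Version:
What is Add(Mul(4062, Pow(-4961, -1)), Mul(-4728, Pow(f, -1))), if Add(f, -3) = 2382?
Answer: Rational(-11047826, 3943995) ≈ -2.8012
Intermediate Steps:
f = 2385 (f = Add(3, 2382) = 2385)
Add(Mul(4062, Pow(-4961, -1)), Mul(-4728, Pow(f, -1))) = Add(Mul(4062, Pow(-4961, -1)), Mul(-4728, Pow(2385, -1))) = Add(Mul(4062, Rational(-1, 4961)), Mul(-4728, Rational(1, 2385))) = Add(Rational(-4062, 4961), Rational(-1576, 795)) = Rational(-11047826, 3943995)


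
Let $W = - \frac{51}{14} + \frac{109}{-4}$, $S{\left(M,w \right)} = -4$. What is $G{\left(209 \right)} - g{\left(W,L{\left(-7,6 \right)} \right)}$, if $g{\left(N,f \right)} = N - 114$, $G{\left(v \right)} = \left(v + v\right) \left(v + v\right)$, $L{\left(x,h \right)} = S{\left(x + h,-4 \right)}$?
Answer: $\frac{4896329}{28} \approx 1.7487 \cdot 10^{5}$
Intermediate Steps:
$L{\left(x,h \right)} = -4$
$W = - \frac{865}{28}$ ($W = \left(-51\right) \frac{1}{14} + 109 \left(- \frac{1}{4}\right) = - \frac{51}{14} - \frac{109}{4} = - \frac{865}{28} \approx -30.893$)
$G{\left(v \right)} = 4 v^{2}$ ($G{\left(v \right)} = 2 v 2 v = 4 v^{2}$)
$g{\left(N,f \right)} = -114 + N$
$G{\left(209 \right)} - g{\left(W,L{\left(-7,6 \right)} \right)} = 4 \cdot 209^{2} - \left(-114 - \frac{865}{28}\right) = 4 \cdot 43681 - - \frac{4057}{28} = 174724 + \frac{4057}{28} = \frac{4896329}{28}$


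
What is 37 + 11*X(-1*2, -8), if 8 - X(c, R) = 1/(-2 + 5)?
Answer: 364/3 ≈ 121.33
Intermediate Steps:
X(c, R) = 23/3 (X(c, R) = 8 - 1/(-2 + 5) = 8 - 1/3 = 23/3)
37 + 11*X(-1*2, -8) = 37 + 11*(23/3) = 37 + 253/3 = 364/3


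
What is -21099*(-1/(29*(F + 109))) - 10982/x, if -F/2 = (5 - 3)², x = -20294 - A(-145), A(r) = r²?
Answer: 903955859/121023351 ≈ 7.4693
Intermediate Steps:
x = -41319 (x = -20294 - 1*(-145)² = -20294 - 1*21025 = -20294 - 21025 = -41319)
F = -8 (F = -2*(5 - 3)² = -2*2² = -2*4 = -8)
-21099*(-1/(29*(F + 109))) - 10982/x = -21099*(-1/(29*(-8 + 109))) - 10982/(-41319) = -21099/(101*(-29)) - 10982*(-1/41319) = -21099/(-2929) + 10982/41319 = -21099*(-1/2929) + 10982/41319 = 21099/2929 + 10982/41319 = 903955859/121023351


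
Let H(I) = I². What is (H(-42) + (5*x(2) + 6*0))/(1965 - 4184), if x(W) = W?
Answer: -1774/2219 ≈ -0.79946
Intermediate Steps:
(H(-42) + (5*x(2) + 6*0))/(1965 - 4184) = ((-42)² + (5*2 + 6*0))/(1965 - 4184) = (1764 + (10 + 0))/(-2219) = (1764 + 10)*(-1/2219) = 1774*(-1/2219) = -1774/2219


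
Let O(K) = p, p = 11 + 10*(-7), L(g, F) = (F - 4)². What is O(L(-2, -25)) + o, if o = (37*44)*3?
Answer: 4825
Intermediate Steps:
L(g, F) = (-4 + F)²
p = -59 (p = 11 - 70 = -59)
O(K) = -59
o = 4884 (o = 1628*3 = 4884)
O(L(-2, -25)) + o = -59 + 4884 = 4825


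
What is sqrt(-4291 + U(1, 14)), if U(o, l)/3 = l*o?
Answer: I*sqrt(4249) ≈ 65.184*I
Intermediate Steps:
U(o, l) = 3*l*o (U(o, l) = 3*(l*o) = 3*l*o)
sqrt(-4291 + U(1, 14)) = sqrt(-4291 + 3*14*1) = sqrt(-4291 + 42) = sqrt(-4249) = I*sqrt(4249)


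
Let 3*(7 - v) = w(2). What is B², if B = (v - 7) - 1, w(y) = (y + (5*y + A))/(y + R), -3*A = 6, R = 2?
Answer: 121/36 ≈ 3.3611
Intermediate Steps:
A = -2 (A = -⅓*6 = -2)
w(y) = (-2 + 6*y)/(2 + y) (w(y) = (y + (5*y - 2))/(y + 2) = (y + (-2 + 5*y))/(2 + y) = (-2 + 6*y)/(2 + y))
v = 37/6 (v = 7 - 2*(-1 + 3*2)/(3*(2 + 2)) = 7 - 2*(-1 + 6)/(3*4) = 7 - 2*5/(3*4) = 7 - ⅓*5/2 = 7 - ⅚ = 37/6 ≈ 6.1667)
B = -11/6 (B = (37/6 - 7) - 1 = -⅚ - 1 = -11/6 ≈ -1.8333)
B² = (-11/6)² = 121/36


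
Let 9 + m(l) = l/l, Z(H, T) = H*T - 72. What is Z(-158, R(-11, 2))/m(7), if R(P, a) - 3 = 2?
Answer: 431/4 ≈ 107.75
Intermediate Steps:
R(P, a) = 5 (R(P, a) = 3 + 2 = 5)
Z(H, T) = -72 + H*T
m(l) = -8 (m(l) = -9 + l/l = -9 + 1 = -8)
Z(-158, R(-11, 2))/m(7) = (-72 - 158*5)/(-8) = (-72 - 790)*(-⅛) = -862*(-⅛) = 431/4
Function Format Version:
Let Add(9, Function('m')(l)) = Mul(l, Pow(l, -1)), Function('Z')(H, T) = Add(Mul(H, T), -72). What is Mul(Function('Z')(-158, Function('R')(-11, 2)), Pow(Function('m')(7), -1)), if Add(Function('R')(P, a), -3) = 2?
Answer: Rational(431, 4) ≈ 107.75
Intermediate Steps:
Function('R')(P, a) = 5 (Function('R')(P, a) = Add(3, 2) = 5)
Function('Z')(H, T) = Add(-72, Mul(H, T))
Function('m')(l) = -8 (Function('m')(l) = Add(-9, Mul(l, Pow(l, -1))) = Add(-9, 1) = -8)
Mul(Function('Z')(-158, Function('R')(-11, 2)), Pow(Function('m')(7), -1)) = Mul(Add(-72, Mul(-158, 5)), Pow(-8, -1)) = Mul(Add(-72, -790), Rational(-1, 8)) = Mul(-862, Rational(-1, 8)) = Rational(431, 4)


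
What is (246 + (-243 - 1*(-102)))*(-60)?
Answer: -6300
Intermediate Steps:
(246 + (-243 - 1*(-102)))*(-60) = (246 + (-243 + 102))*(-60) = (246 - 141)*(-60) = 105*(-60) = -6300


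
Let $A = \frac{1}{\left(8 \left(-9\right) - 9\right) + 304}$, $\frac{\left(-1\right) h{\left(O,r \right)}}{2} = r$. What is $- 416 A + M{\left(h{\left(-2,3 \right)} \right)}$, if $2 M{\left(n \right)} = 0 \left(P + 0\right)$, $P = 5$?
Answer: $- \frac{416}{223} \approx -1.8655$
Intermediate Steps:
$h{\left(O,r \right)} = - 2 r$
$M{\left(n \right)} = 0$ ($M{\left(n \right)} = \frac{0 \left(5 + 0\right)}{2} = \frac{0 \cdot 5}{2} = \frac{1}{2} \cdot 0 = 0$)
$A = \frac{1}{223}$ ($A = \frac{1}{\left(-72 - 9\right) + 304} = \frac{1}{-81 + 304} = \frac{1}{223} \approx 0.0044843$)
$- 416 A + M{\left(h{\left(-2,3 \right)} \right)} = \left(-416\right) \frac{1}{223} + 0 = - \frac{416}{223} + 0 = - \frac{416}{223}$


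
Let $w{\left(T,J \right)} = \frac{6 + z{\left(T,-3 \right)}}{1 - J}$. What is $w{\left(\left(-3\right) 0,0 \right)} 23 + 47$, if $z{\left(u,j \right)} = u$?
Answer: $185$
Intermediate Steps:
$w{\left(T,J \right)} = \frac{6 + T}{1 - J}$
$w{\left(\left(-3\right) 0,0 \right)} 23 + 47 = \frac{-6 - \left(-3\right) 0}{-1 + 0} \cdot 23 + 47 = \frac{-6 - 0}{-1} \cdot 23 + 47 = - (-6 + 0) 23 + 47 = \left(-1\right) \left(-6\right) 23 + 47 = 6 \cdot 23 + 47 = 138 + 47 = 185$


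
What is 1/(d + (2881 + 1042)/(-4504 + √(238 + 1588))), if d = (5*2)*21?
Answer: 4242010708/887127108289 + 3923*√1826/887127108289 ≈ 0.0047819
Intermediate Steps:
d = 210 (d = 10*21 = 210)
1/(d + (2881 + 1042)/(-4504 + √(238 + 1588))) = 1/(210 + (2881 + 1042)/(-4504 + √(238 + 1588))) = 1/(210 + 3923/(-4504 + √1826))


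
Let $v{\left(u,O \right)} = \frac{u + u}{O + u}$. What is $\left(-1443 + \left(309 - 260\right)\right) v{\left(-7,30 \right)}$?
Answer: $\frac{19516}{23} \approx 848.52$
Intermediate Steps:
$v{\left(u,O \right)} = \frac{2 u}{O + u}$
$\left(-1443 + \left(309 - 260\right)\right) v{\left(-7,30 \right)} = \left(-1443 + \left(309 - 260\right)\right) 2 \left(-7\right) \frac{1}{30 - 7} = \left(-1443 + \left(309 - 260\right)\right) 2 \left(-7\right) \frac{1}{23} = \left(-1443 + 49\right) 2 \left(-7\right) \frac{1}{23} = \left(-1394\right) \left(- \frac{14}{23}\right) = \frac{19516}{23}$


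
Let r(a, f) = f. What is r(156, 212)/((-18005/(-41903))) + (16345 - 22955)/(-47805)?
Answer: 84958334206/172145805 ≈ 493.53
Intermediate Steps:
r(156, 212)/((-18005/(-41903))) + (16345 - 22955)/(-47805) = 212/((-18005/(-41903))) + (16345 - 22955)/(-47805) = 212/((-18005*(-1/41903))) - 6610*(-1/47805) = 212/(18005/41903) + 1322/9561 = 212*(41903/18005) + 1322/9561 = 8883436/18005 + 1322/9561 = 84958334206/172145805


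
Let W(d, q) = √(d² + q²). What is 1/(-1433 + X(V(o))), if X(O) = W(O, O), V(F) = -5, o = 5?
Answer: -1433/2053439 - 5*√2/2053439 ≈ -0.00070130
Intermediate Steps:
X(O) = √2*√(O²) (X(O) = √(O² + O²) = √(2*O²) = √2*√(O²))
1/(-1433 + X(V(o))) = 1/(-1433 + √2*√((-5)²)) = 1/(-1433 + √2*√25) = 1/(-1433 + √2*5) = 1/(-1433 + 5*√2)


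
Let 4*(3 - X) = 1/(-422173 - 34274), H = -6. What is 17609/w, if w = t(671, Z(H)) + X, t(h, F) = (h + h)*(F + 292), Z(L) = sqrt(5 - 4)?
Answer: 32150300892/717916273693 ≈ 0.044783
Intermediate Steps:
Z(L) = 1 (Z(L) = sqrt(1) = 1)
t(h, F) = 2*h*(292 + F) (t(h, F) = (2*h)*(292 + F) = 2*h*(292 + F))
X = 5477365/1825788 (X = 3 - 1/(4*(-422173 - 34274)) = 3 - 1/4/(-456447) = 3 - 1/4*(-1/456447) = 3 + 1/1825788 = 5477365/1825788 ≈ 3.0000)
w = 717916273693/1825788 (w = 2*671*(292 + 1) + 5477365/1825788 = 2*671*293 + 5477365/1825788 = 393206 + 5477365/1825788 = 717916273693/1825788 ≈ 3.9321e+5)
17609/w = 17609/(717916273693/1825788) = 17609*(1825788/717916273693) = 32150300892/717916273693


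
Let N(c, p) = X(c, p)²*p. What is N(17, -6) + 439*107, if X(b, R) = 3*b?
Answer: 31367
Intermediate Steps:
N(c, p) = 9*p*c² (N(c, p) = (3*c)²*p = (9*c²)*p = 9*p*c²)
N(17, -6) + 439*107 = 9*(-6)*17² + 439*107 = 9*(-6)*289 + 46973 = -15606 + 46973 = 31367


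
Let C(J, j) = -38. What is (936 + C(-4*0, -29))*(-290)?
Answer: -260420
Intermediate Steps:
(936 + C(-4*0, -29))*(-290) = (936 - 38)*(-290) = 898*(-290) = -260420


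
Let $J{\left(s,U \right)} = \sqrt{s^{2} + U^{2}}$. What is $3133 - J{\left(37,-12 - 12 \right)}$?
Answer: $3133 - \sqrt{1945} \approx 3088.9$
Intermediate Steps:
$J{\left(s,U \right)} = \sqrt{U^{2} + s^{2}}$
$3133 - J{\left(37,-12 - 12 \right)} = 3133 - \sqrt{\left(-12 - 12\right)^{2} + 37^{2}} = 3133 - \sqrt{\left(-12 - 12\right)^{2} + 1369} = 3133 - \sqrt{\left(-24\right)^{2} + 1369} = 3133 - \sqrt{576 + 1369} = 3133 - \sqrt{1945}$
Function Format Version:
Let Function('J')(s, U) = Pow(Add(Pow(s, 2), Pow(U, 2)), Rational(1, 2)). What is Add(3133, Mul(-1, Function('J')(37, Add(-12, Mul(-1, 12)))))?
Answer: Add(3133, Mul(-1, Pow(1945, Rational(1, 2)))) ≈ 3088.9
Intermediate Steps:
Function('J')(s, U) = Pow(Add(Pow(U, 2), Pow(s, 2)), Rational(1, 2))
Add(3133, Mul(-1, Function('J')(37, Add(-12, Mul(-1, 12))))) = Add(3133, Mul(-1, Pow(Add(Pow(Add(-12, Mul(-1, 12)), 2), Pow(37, 2)), Rational(1, 2)))) = Add(3133, Mul(-1, Pow(Add(Pow(Add(-12, -12), 2), 1369), Rational(1, 2)))) = Add(3133, Mul(-1, Pow(Add(Pow(-24, 2), 1369), Rational(1, 2)))) = Add(3133, Mul(-1, Pow(Add(576, 1369), Rational(1, 2)))) = Add(3133, Mul(-1, Pow(1945, Rational(1, 2))))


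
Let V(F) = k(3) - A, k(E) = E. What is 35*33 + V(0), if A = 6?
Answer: 1152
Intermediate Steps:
V(F) = -3 (V(F) = 3 - 1*6 = 3 - 6 = -3)
35*33 + V(0) = 35*33 - 3 = 1155 - 3 = 1152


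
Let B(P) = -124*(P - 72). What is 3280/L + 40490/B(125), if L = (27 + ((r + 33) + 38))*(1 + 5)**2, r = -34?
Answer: -1120825/236592 ≈ -4.7374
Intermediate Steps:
B(P) = 8928 - 124*P (B(P) = -124*(-72 + P) = 8928 - 124*P)
L = 2304 (L = (27 + ((-34 + 33) + 38))*(1 + 5)**2 = (27 + (-1 + 38))*6**2 = (27 + 37)*36 = 64*36 = 2304)
3280/L + 40490/B(125) = 3280/2304 + 40490/(8928 - 124*125) = 3280*(1/2304) + 40490/(8928 - 15500) = 205/144 + 40490/(-6572) = 205/144 + 40490*(-1/6572) = 205/144 - 20245/3286 = -1120825/236592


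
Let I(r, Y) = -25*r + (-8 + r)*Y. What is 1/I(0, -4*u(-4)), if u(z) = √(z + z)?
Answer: -I*√2/128 ≈ -0.011049*I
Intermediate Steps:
u(z) = √2*√z (u(z) = √(2*z) = √2*√z)
I(r, Y) = -25*r + Y*(-8 + r)
1/I(0, -4*u(-4)) = 1/(-25*0 - (-32)*√2*√(-4) - 4*√2*√(-4)*0) = 1/(0 - (-32)*√2*(2*I) - 4*√2*2*I*0) = 1/(0 - (-32)*2*I*√2 - 8*I*√2*0) = 1/(0 - (-64)*I*√2 - 8*I*√2*0) = 1/(0 + 64*I*√2 + 0) = 1/(64*I*√2) = -I*√2/128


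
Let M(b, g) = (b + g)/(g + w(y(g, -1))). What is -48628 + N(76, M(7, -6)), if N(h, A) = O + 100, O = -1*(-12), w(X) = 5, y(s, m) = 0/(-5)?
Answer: -48516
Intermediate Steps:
y(s, m) = 0 (y(s, m) = 0*(-⅕) = 0)
O = 12
M(b, g) = (b + g)/(5 + g) (M(b, g) = (b + g)/(g + 5) = (b + g)/(5 + g))
N(h, A) = 112 (N(h, A) = 12 + 100 = 112)
-48628 + N(76, M(7, -6)) = -48628 + 112 = -48516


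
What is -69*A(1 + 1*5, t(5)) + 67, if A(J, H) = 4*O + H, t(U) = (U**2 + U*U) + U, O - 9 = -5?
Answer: -4832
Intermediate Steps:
O = 4 (O = 9 - 5 = 4)
t(U) = U + 2*U**2 (t(U) = (U**2 + U**2) + U = 2*U**2 + U = U + 2*U**2)
A(J, H) = 16 + H (A(J, H) = 4*4 + H = 16 + H)
-69*A(1 + 1*5, t(5)) + 67 = -69*(16 + 5*(1 + 2*5)) + 67 = -69*(16 + 5*(1 + 10)) + 67 = -69*(16 + 5*11) + 67 = -69*(16 + 55) + 67 = -69*71 + 67 = -4899 + 67 = -4832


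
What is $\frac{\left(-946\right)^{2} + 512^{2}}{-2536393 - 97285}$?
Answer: $- \frac{578530}{1316839} \approx -0.43933$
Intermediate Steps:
$\frac{\left(-946\right)^{2} + 512^{2}}{-2536393 - 97285} = \frac{894916 + 262144}{-2633678} = 1157060 \left(- \frac{1}{2633678}\right) = - \frac{578530}{1316839}$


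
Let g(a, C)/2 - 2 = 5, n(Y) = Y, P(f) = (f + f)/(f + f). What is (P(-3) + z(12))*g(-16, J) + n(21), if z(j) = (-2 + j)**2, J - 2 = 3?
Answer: 1435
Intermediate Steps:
J = 5 (J = 2 + 3 = 5)
P(f) = 1 (P(f) = (2*f)/((2*f)) = (2*f)*(1/(2*f)) = 1)
g(a, C) = 14 (g(a, C) = 4 + 2*5 = 4 + 10 = 14)
(P(-3) + z(12))*g(-16, J) + n(21) = (1 + (-2 + 12)**2)*14 + 21 = (1 + 10**2)*14 + 21 = (1 + 100)*14 + 21 = 101*14 + 21 = 1414 + 21 = 1435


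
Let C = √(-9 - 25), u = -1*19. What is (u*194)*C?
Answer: -3686*I*√34 ≈ -21493.0*I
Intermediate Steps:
u = -19
C = I*√34 (C = √(-34) = I*√34 ≈ 5.8309*I)
(u*194)*C = (-19*194)*(I*√34) = -3686*I*√34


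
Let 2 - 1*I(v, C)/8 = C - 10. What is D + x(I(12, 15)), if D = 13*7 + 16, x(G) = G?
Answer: 83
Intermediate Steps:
I(v, C) = 96 - 8*C (I(v, C) = 16 - 8*(C - 10) = 16 - 8*(-10 + C) = 16 + (80 - 8*C) = 96 - 8*C)
D = 107 (D = 91 + 16 = 107)
D + x(I(12, 15)) = 107 + (96 - 8*15) = 107 + (96 - 120) = 107 - 24 = 83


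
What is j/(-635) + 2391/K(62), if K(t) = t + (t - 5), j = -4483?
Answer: 2051762/75565 ≈ 27.152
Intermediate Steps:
K(t) = -5 + 2*t (K(t) = t + (-5 + t) = -5 + 2*t)
j/(-635) + 2391/K(62) = -4483/(-635) + 2391/(-5 + 2*62) = -4483*(-1/635) + 2391/(-5 + 124) = 4483/635 + 2391/119 = 2051762/75565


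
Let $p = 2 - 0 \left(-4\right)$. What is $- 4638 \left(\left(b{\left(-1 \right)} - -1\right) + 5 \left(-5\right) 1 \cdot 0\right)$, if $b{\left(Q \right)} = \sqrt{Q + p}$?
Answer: $-9276$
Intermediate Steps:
$p = 2$ ($p = 2 - 0 = 2 + 0 = 2$)
$b{\left(Q \right)} = \sqrt{2 + Q}$ ($b{\left(Q \right)} = \sqrt{Q + 2} = \sqrt{2 + Q}$)
$- 4638 \left(\left(b{\left(-1 \right)} - -1\right) + 5 \left(-5\right) 1 \cdot 0\right) = - 4638 \left(\left(\sqrt{2 - 1} - -1\right) + 5 \left(-5\right) 1 \cdot 0\right) = - 4638 \left(\left(\sqrt{1} + 1\right) + 5 \left(\left(-5\right) 0\right)\right) = - 4638 \left(\left(1 + 1\right) + 5 \cdot 0\right) = - 4638 \left(2 + 0\right) = \left(-4638\right) 2 = -9276$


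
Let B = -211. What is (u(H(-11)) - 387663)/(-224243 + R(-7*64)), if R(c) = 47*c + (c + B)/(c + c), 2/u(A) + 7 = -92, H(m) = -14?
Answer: 34387260544/21758937255 ≈ 1.5804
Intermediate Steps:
u(A) = -2/99 (u(A) = 2/(-7 - 92) = 2/(-99) = 2*(-1/99) = -2/99)
R(c) = 47*c + (-211 + c)/(2*c) (R(c) = 47*c + (c - 211)/(c + c) = 47*c + (-211 + c)/((2*c)) = 47*c + (-211 + c)*(1/(2*c)) = 47*c + (-211 + c)/(2*c))
(u(H(-11)) - 387663)/(-224243 + R(-7*64)) = (-2/99 - 387663)/(-224243 + (-211 + (-7*64)*(1 + 94*(-7*64)))/(2*((-7*64)))) = -38378639/(99*(-224243 + (½)*(-211 - 448*(1 + 94*(-448)))/(-448))) = -38378639/(99*(-224243 + (½)*(-1/448)*(-211 - 448*(1 - 42112)))) = -38378639/(99*(-224243 + (½)*(-1/448)*(-211 - 448*(-42111)))) = -38378639/(99*(-224243 + (½)*(-1/448)*(-211 + 18865728))) = -38378639/(99*(-224243 + (½)*(-1/448)*18865517)) = -38378639/(99*(-224243 - 18865517/896)) = -38378639/(99*(-219787245/896)) = -38378639/99*(-896/219787245) = 34387260544/21758937255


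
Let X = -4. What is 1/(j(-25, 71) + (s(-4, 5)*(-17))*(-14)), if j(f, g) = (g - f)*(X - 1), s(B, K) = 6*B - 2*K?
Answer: -1/8572 ≈ -0.00011666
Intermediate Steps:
s(B, K) = -2*K + 6*B
j(f, g) = -5*g + 5*f (j(f, g) = (g - f)*(-4 - 1) = (g - f)*(-5) = -5*g + 5*f)
1/(j(-25, 71) + (s(-4, 5)*(-17))*(-14)) = 1/((-5*71 + 5*(-25)) + ((-2*5 + 6*(-4))*(-17))*(-14)) = 1/((-355 - 125) + ((-10 - 24)*(-17))*(-14)) = 1/(-480 - 34*(-17)*(-14)) = 1/(-480 + 578*(-14)) = 1/(-480 - 8092) = 1/(-8572) = -1/8572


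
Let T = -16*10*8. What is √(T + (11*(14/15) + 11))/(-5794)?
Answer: -I*√283215/86910 ≈ -0.0061233*I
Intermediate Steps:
T = -1280 (T = -160*8 = -1280)
√(T + (11*(14/15) + 11))/(-5794) = √(-1280 + (11*(14/15) + 11))/(-5794) = √(-1280 + (11*(14*(1/15)) + 11))*(-1/5794) = √(-1280 + (11*(14/15) + 11))*(-1/5794) = √(-1280 + (154/15 + 11))*(-1/5794) = √(-1280 + 319/15)*(-1/5794) = √(-18881/15)*(-1/5794) = (I*√283215/15)*(-1/5794) = -I*√283215/86910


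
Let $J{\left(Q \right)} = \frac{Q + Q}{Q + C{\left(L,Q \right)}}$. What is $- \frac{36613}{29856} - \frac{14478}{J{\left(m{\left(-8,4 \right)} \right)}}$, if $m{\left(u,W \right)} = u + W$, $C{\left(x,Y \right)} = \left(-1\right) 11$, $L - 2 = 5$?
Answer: $- \frac{810515053}{29856} \approx -27147.0$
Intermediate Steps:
$L = 7$ ($L = 2 + 5 = 7$)
$C{\left(x,Y \right)} = -11$
$m{\left(u,W \right)} = W + u$
$J{\left(Q \right)} = \frac{2 Q}{-11 + Q}$ ($J{\left(Q \right)} = \frac{Q + Q}{Q - 11} = \frac{2 Q}{-11 + Q}$)
$- \frac{36613}{29856} - \frac{14478}{J{\left(m{\left(-8,4 \right)} \right)}} = - \frac{36613}{29856} - \frac{14478}{2 \left(4 - 8\right) \frac{1}{-11 + \left(4 - 8\right)}} = \left(-36613\right) \frac{1}{29856} - \frac{14478}{2 \left(-4\right) \frac{1}{-11 - 4}} = - \frac{36613}{29856} - \frac{14478}{2 \left(-4\right) \frac{1}{-15}} = - \frac{36613}{29856} - \frac{14478}{2 \left(-4\right) \left(- \frac{1}{15}\right)} = - \frac{36613}{29856} - \frac{14478}{\frac{8}{15}} = - \frac{36613}{29856} - \frac{108585}{4} = - \frac{810515053}{29856}$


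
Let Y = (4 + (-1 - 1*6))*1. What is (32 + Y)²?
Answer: 841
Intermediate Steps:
Y = -3 (Y = (4 + (-1 - 6))*1 = (4 - 7)*1 = -3*1 = -3)
(32 + Y)² = (32 - 3)² = 29² = 841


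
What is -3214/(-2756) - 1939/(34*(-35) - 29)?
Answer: 87375/31694 ≈ 2.7568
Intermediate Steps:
-3214/(-2756) - 1939/(34*(-35) - 29) = -3214*(-1/2756) - 1939/(-1190 - 29) = 1607/1378 - 1939/(-1219) = 1607/1378 - 1939*(-1/1219) = 1607/1378 + 1939/1219 = 87375/31694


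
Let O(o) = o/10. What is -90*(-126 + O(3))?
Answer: 11313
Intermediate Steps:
O(o) = o/10 (O(o) = o*(⅒) = o/10)
-90*(-126 + O(3)) = -90*(-126 + (⅒)*3) = -90*(-126 + 3/10) = -90*(-1257/10) = 11313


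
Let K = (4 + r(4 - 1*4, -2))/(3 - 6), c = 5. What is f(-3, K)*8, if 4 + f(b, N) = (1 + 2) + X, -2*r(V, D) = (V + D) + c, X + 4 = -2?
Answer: -56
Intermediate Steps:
X = -6 (X = -4 - 2 = -6)
r(V, D) = -5/2 - D/2 - V/2 (r(V, D) = -((V + D) + 5)/2 = -((D + V) + 5)/2 = -(5 + D + V)/2 = -5/2 - D/2 - V/2)
K = -⅚ (K = (4 + (-5/2 - ½*(-2) - (4 - 1*4)/2))/(3 - 6) = (4 + (-5/2 + 1 - (4 - 4)/2))/(-3) = (4 + (-5/2 + 1 - ½*0))*(-⅓) = (4 + (-5/2 + 1 + 0))*(-⅓) = (4 - 3/2)*(-⅓) = (5/2)*(-⅓) = -⅚ ≈ -0.83333)
f(b, N) = -7 (f(b, N) = -4 + ((1 + 2) - 6) = -4 + (3 - 6) = -4 - 3 = -7)
f(-3, K)*8 = -7*8 = -56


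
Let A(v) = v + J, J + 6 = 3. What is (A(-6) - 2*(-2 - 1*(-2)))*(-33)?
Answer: 297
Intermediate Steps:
J = -3 (J = -6 + 3 = -3)
A(v) = -3 + v (A(v) = v - 3 = -3 + v)
(A(-6) - 2*(-2 - 1*(-2)))*(-33) = ((-3 - 6) - 2*(-2 - 1*(-2)))*(-33) = (-9 - 2*(-2 + 2))*(-33) = (-9 - 2*0)*(-33) = (-9 + 0)*(-33) = -9*(-33) = 297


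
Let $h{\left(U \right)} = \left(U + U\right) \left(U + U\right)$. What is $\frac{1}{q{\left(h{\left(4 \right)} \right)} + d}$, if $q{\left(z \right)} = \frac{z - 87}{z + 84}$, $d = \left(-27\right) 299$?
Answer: $- \frac{148}{1194827} \approx -0.00012387$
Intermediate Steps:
$d = -8073$
$h{\left(U \right)} = 4 U^{2}$ ($h{\left(U \right)} = 2 U 2 U = 4 U^{2}$)
$q{\left(z \right)} = \frac{-87 + z}{84 + z}$
$\frac{1}{q{\left(h{\left(4 \right)} \right)} + d} = \frac{1}{\frac{-87 + 4 \cdot 4^{2}}{84 + 4 \cdot 4^{2}} - 8073} = \frac{1}{\frac{-87 + 4 \cdot 16}{84 + 4 \cdot 16} - 8073} = \frac{1}{\frac{-87 + 64}{84 + 64} - 8073} = \frac{1}{\frac{1}{148} \left(-23\right) - 8073} = \frac{1}{- \frac{23}{148} - 8073} = \frac{1}{- \frac{1194827}{148}} = - \frac{148}{1194827}$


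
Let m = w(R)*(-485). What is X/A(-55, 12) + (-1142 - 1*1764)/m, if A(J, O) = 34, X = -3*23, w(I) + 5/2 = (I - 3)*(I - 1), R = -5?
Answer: -2847707/1500590 ≈ -1.8977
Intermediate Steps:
w(I) = -5/2 + (-1 + I)*(-3 + I) (w(I) = -5/2 + (I - 3)*(I - 1) = -5/2 + (-3 + I)*(-1 + I) = -5/2 + (-1 + I)*(-3 + I))
X = -69
m = -44135/2 (m = (½ + (-5)² - 4*(-5))*(-485) = (½ + 25 + 20)*(-485) = (91/2)*(-485) = -44135/2 ≈ -22068.)
X/A(-55, 12) + (-1142 - 1*1764)/m = -69/34 + (-1142 - 1*1764)/(-44135/2) = -69*1/34 + (-1142 - 1764)*(-2/44135) = -69/34 - 2906*(-2/44135) = -69/34 + 5812/44135 = -2847707/1500590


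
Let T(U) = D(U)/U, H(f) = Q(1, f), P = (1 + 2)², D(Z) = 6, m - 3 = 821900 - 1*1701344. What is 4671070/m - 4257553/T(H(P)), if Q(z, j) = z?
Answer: -1248098231431/1758882 ≈ -7.0960e+5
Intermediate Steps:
m = -879441 (m = 3 + (821900 - 1*1701344) = 3 + (821900 - 1701344) = 3 - 879444 = -879441)
P = 9 (P = 3² = 9)
H(f) = 1
T(U) = 6/U
4671070/m - 4257553/T(H(P)) = 4671070/(-879441) - 4257553/(6/1) = 4671070*(-1/879441) - 4257553/(6*1) = -4671070/879441 - 4257553/6 = -1248098231431/1758882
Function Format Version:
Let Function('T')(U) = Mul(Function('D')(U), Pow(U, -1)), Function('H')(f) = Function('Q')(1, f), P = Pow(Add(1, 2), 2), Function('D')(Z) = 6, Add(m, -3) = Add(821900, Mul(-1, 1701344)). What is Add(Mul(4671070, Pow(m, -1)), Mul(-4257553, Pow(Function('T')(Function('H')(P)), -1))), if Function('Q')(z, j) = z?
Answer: Rational(-1248098231431, 1758882) ≈ -7.0960e+5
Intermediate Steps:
m = -879441 (m = Add(3, Add(821900, Mul(-1, 1701344))) = Add(3, Add(821900, -1701344)) = Add(3, -879444) = -879441)
P = 9 (P = Pow(3, 2) = 9)
Function('H')(f) = 1
Function('T')(U) = Mul(6, Pow(U, -1))
Add(Mul(4671070, Pow(m, -1)), Mul(-4257553, Pow(Function('T')(Function('H')(P)), -1))) = Add(Mul(4671070, Pow(-879441, -1)), Mul(-4257553, Pow(Mul(6, Pow(1, -1)), -1))) = Add(Mul(4671070, Rational(-1, 879441)), Mul(-4257553, Pow(Mul(6, 1), -1))) = Add(Rational(-4671070, 879441), Mul(-4257553, Pow(6, -1))) = Add(Rational(-4671070, 879441), Mul(-4257553, Rational(1, 6))) = Add(Rational(-4671070, 879441), Rational(-4257553, 6)) = Rational(-1248098231431, 1758882)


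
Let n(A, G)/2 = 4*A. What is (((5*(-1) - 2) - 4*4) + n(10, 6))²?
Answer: 3249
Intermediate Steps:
n(A, G) = 8*A (n(A, G) = 2*(4*A) = 8*A)
(((5*(-1) - 2) - 4*4) + n(10, 6))² = (((5*(-1) - 2) - 4*4) + 8*10)² = (((-5 - 2) - 16) + 80)² = ((-7 - 16) + 80)² = (-23 + 80)² = 57² = 3249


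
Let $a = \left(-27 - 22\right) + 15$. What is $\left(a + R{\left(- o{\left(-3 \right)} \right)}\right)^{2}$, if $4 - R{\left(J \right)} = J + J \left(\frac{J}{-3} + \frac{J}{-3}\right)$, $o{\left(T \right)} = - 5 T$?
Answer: $18225$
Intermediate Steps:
$a = -34$ ($a = -49 + 15 = -34$)
$R{\left(J \right)} = 4 - J + \frac{2 J^{2}}{3}$ ($R{\left(J \right)} = 4 - \left(J + J \left(\frac{J}{-3} + \frac{J}{-3}\right)\right) = 4 - \left(J + J \left(J \left(- \frac{1}{3}\right) + J \left(- \frac{1}{3}\right)\right)\right) = 4 - \left(J + J \left(- \frac{J}{3} - \frac{J}{3}\right)\right) = 4 - \left(J + J \left(- \frac{2 J}{3}\right)\right) = 4 - \left(J - \frac{2 J^{2}}{3}\right) = 4 + \left(- J + \frac{2 J^{2}}{3}\right) = 4 - J + \frac{2 J^{2}}{3}$)
$\left(a + R{\left(- o{\left(-3 \right)} \right)}\right)^{2} = \left(-34 + \left(4 - - \left(-5\right) \left(-3\right) + \frac{2 \left(- \left(-5\right) \left(-3\right)\right)^{2}}{3}\right)\right)^{2} = \left(-34 + \left(4 - \left(-1\right) 15 + \frac{2 \left(\left(-1\right) 15\right)^{2}}{3}\right)\right)^{2} = \left(-34 + \left(4 - -15 + \frac{2 \left(-15\right)^{2}}{3}\right)\right)^{2} = \left(-34 + \left(4 + 15 + \frac{2}{3} \cdot 225\right)\right)^{2} = \left(-34 + \left(4 + 15 + 150\right)\right)^{2} = \left(-34 + 169\right)^{2} = 135^{2} = 18225$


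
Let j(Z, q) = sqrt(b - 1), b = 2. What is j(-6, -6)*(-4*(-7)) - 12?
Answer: 16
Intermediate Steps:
j(Z, q) = 1 (j(Z, q) = sqrt(2 - 1) = sqrt(1) = 1)
j(-6, -6)*(-4*(-7)) - 12 = 1*(-4*(-7)) - 12 = 1*28 - 12 = 28 - 12 = 16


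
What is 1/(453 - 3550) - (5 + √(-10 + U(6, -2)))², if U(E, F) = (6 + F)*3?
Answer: -83620/3097 - 10*√2 ≈ -41.142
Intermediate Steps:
U(E, F) = 18 + 3*F
1/(453 - 3550) - (5 + √(-10 + U(6, -2)))² = 1/(453 - 3550) - (5 + √(-10 + (18 + 3*(-2))))² = 1/(-3097) - (5 + √(-10 + (18 - 6)))² = -1/3097 - (5 + √(-10 + 12))² = -1/3097 - (5 + √2)²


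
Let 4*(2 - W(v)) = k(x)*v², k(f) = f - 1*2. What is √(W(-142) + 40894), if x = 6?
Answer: 2*√5183 ≈ 143.99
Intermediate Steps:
k(f) = -2 + f (k(f) = f - 2 = -2 + f)
W(v) = 2 - v² (W(v) = 2 - (-2 + 6)*v²/4 = 2 - v²)
√(W(-142) + 40894) = √((2 - 1*(-142)²) + 40894) = √((2 - 1*20164) + 40894) = √((2 - 20164) + 40894) = √(-20162 + 40894) = √20732 = 2*√5183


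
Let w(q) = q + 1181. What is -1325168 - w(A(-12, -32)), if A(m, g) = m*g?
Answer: -1326733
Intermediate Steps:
A(m, g) = g*m
w(q) = 1181 + q
-1325168 - w(A(-12, -32)) = -1325168 - (1181 - 32*(-12)) = -1325168 - (1181 + 384) = -1325168 - 1*1565 = -1325168 - 1565 = -1326733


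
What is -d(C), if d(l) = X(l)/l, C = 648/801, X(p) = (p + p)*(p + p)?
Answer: -288/89 ≈ -3.2360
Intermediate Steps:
X(p) = 4*p² (X(p) = (2*p)*(2*p) = 4*p²)
C = 72/89 (C = 648*(1/801) = 72/89 ≈ 0.80899)
d(l) = 4*l (d(l) = (4*l²)/l = 4*l)
-d(C) = -4*72/89 = -1*288/89 = -288/89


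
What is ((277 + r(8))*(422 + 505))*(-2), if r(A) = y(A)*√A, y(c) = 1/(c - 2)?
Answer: -513558 - 618*√2 ≈ -5.1443e+5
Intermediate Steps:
y(c) = 1/(-2 + c)
r(A) = √A/(-2 + A)
((277 + r(8))*(422 + 505))*(-2) = ((277 + √8/(-2 + 8))*(422 + 505))*(-2) = ((277 + (2*√2)/6)*927)*(-2) = ((277 + (2*√2)*(⅙))*927)*(-2) = ((277 + √2/3)*927)*(-2) = (256779 + 309*√2)*(-2) = -513558 - 618*√2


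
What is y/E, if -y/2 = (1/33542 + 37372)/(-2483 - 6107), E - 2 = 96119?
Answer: 250706325/2769493809938 ≈ 9.0524e-5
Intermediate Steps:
E = 96121 (E = 2 + 96119 = 96121)
y = 250706325/28812578 (y = -2*(1/33542 + 37372)/(-2483 - 6107) = -2*(1/33542 + 37372)/(-8590) = -1253531625*(-1)/(16771*8590) = -2*(-250706325/57625156) = 250706325/28812578 ≈ 8.7013)
y/E = (250706325/28812578)/96121 = (250706325/28812578)*(1/96121) = 250706325/2769493809938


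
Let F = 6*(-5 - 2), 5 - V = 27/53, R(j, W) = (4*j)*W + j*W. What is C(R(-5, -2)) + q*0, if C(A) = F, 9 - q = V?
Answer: -42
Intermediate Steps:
R(j, W) = 5*W*j (R(j, W) = 4*W*j + W*j = 5*W*j)
V = 238/53 (V = 5 - 27/53 = 238/53 ≈ 4.4906)
q = 239/53 (q = 9 - 1*238/53 = 9 - 238/53 = 239/53 ≈ 4.5094)
F = -42 (F = 6*(-7) = -42)
C(A) = -42
C(R(-5, -2)) + q*0 = -42 + (239/53)*0 = -42 + 0 = -42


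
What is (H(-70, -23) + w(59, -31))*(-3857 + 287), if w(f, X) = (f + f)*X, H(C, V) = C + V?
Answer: 13391070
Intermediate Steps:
w(f, X) = 2*X*f (w(f, X) = (2*f)*X = 2*X*f)
(H(-70, -23) + w(59, -31))*(-3857 + 287) = ((-70 - 23) + 2*(-31)*59)*(-3857 + 287) = (-93 - 3658)*(-3570) = -3751*(-3570) = 13391070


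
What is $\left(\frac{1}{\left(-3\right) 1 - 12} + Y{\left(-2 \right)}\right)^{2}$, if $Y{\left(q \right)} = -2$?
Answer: $\frac{961}{225} \approx 4.2711$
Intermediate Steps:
$\left(\frac{1}{\left(-3\right) 1 - 12} + Y{\left(-2 \right)}\right)^{2} = \left(\frac{1}{\left(-3\right) 1 - 12} - 2\right)^{2} = \left(\frac{1}{-3 - 12} - 2\right)^{2} = \left(\frac{1}{-15} - 2\right)^{2} = \left(- \frac{1}{15} - 2\right)^{2} = \left(- \frac{31}{15}\right)^{2} = \frac{961}{225}$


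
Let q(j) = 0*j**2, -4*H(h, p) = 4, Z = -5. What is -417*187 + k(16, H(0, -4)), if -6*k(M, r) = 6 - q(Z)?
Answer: -77980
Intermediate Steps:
H(h, p) = -1 (H(h, p) = -1/4*4 = -1)
q(j) = 0
k(M, r) = -1 (k(M, r) = -(6 - 1*0)/6 = -(6 + 0)/6 = -1/6*6 = -1)
-417*187 + k(16, H(0, -4)) = -417*187 - 1 = -77979 - 1 = -77980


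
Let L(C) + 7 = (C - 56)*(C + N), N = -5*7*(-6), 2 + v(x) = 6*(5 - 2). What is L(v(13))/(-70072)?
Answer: 9047/70072 ≈ 0.12911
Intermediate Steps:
v(x) = 16 (v(x) = -2 + 6*(5 - 2) = -2 + 6*3 = -2 + 18 = 16)
N = 210 (N = -35*(-6) = 210)
L(C) = -7 + (-56 + C)*(210 + C) (L(C) = -7 + (C - 56)*(C + 210) = -7 + (-56 + C)*(210 + C))
L(v(13))/(-70072) = (-11767 + 16² + 154*16)/(-70072) = (-11767 + 256 + 2464)*(-1/70072) = -9047*(-1/70072) = 9047/70072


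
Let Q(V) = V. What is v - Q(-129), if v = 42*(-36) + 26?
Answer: -1357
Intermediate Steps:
v = -1486 (v = -1512 + 26 = -1486)
v - Q(-129) = -1486 - 1*(-129) = -1486 + 129 = -1357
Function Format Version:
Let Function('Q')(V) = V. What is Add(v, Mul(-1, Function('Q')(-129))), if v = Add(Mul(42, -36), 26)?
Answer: -1357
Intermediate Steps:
v = -1486 (v = Add(-1512, 26) = -1486)
Add(v, Mul(-1, Function('Q')(-129))) = Add(-1486, Mul(-1, -129)) = Add(-1486, 129) = -1357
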